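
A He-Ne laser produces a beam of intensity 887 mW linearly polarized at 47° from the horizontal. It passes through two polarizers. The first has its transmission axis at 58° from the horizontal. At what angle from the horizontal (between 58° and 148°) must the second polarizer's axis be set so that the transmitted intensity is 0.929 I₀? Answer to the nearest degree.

I₁ = I₀ cos²(58° − 47°) = I₀ cos²(11°) = 0.9636 I₀.
Need I₂/I₀ = 0.929, so cos²(θ − 58°) = 0.929 / 0.9636 = 0.9641.
θ − 58° = arccos(√0.9641) = 10.9°, giving θ ≈ 58 + 10.9 = 68.9°.

θ ≈ 69°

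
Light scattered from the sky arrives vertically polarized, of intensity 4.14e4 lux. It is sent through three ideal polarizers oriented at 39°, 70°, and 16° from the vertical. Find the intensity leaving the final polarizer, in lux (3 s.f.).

I₁ = 4.14e4 lux · cos²(39°) = 2.5e+04 lux.
I₂ = I₁ · cos²(31°) = 2.5e+04 · 0.7347 = 1.837e+04 lux.
I₃ = I₂ · cos²(54°) = 1.837e+04 · 0.3455 = 6347 lux.

I ≈ 6350 lux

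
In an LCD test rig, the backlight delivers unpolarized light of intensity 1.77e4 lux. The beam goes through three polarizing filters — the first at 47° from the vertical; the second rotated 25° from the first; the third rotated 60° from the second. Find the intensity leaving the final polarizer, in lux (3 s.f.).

Unpolarized light through the first polarizer → I₁ = 1.77e4 lux/2 = 8850 lux, polarized at 47°.
I₂ = I₁ · cos²(25°) = 8850 · 0.8214 = 7269 lux.
I₃ = I₂ · cos²(60°) = 7269 · 0.25 = 1817 lux.

I ≈ 1820 lux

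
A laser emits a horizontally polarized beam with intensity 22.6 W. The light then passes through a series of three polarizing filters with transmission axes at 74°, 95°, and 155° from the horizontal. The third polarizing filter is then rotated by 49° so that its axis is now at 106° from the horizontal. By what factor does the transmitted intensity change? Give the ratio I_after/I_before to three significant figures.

I_new/I_old ≈ 3.85

Before rotation:
I₁ = I₀ cos²(74° − 0°) = I₀ cos²(74°) = 0.07598 I₀.
I₂ = I₁ cos²(95° − 74°) = 0.07598 I₀ · cos²(21°) = 0.06622 I₀.
I₃ = I₂ cos²(155° − 95°) = 0.06622 I₀ · cos²(60°) = 0.01655 I₀.
After rotation:
I₁ = I₀ cos²(74° − 0°) = I₀ cos²(74°) = 0.07598 I₀.
I₂ = I₁ cos²(95° − 74°) = 0.07598 I₀ · cos²(21°) = 0.06622 I₀.
I₃ = I₂ cos²(106° − 95°) = 0.06622 I₀ · cos²(11°) = 0.06381 I₀.
Ratio = 0.06381 / 0.01655 = 3.854.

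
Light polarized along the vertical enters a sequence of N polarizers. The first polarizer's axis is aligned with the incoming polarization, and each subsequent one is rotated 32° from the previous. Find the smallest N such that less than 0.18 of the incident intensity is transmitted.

First polarizer is aligned with the polarization: full transmission.
Each further stage multiplies by cos²(32°) = 0.7192.
After N polarizers: T = 0.7192^(N−1). Require T < 0.18 ⇒ N−1 > ln(0.18)/ln(0.7192) = 5.20, so N−1 ≥ 6 and N = 7.
Check: N=7 gives T = 0.1384 < 0.18; N=6 gives T = 0.1924.

N = 7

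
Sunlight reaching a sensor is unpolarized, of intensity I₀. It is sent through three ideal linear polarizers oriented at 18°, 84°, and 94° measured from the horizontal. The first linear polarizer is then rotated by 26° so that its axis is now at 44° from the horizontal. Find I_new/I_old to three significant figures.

Before rotation:
Unpolarized light through the first polarizer → I₁ = ½ I₀, now polarized at 18°.
I₂ = I₁ cos²(84° − 18°) = 0.5 I₀ · cos²(66°) = 0.08272 I₀.
I₃ = I₂ cos²(94° − 84°) = 0.08272 I₀ · cos²(10°) = 0.08022 I₀.
After rotation:
Unpolarized light through the first polarizer → I₁ = ½ I₀, now polarized at 44°.
I₂ = I₁ cos²(84° − 44°) = 0.5 I₀ · cos²(40°) = 0.2934 I₀.
I₃ = I₂ cos²(94° − 84°) = 0.2934 I₀ · cos²(10°) = 0.2846 I₀.
Ratio = 0.2846 / 0.08022 = 3.547.

I_new/I_old ≈ 3.55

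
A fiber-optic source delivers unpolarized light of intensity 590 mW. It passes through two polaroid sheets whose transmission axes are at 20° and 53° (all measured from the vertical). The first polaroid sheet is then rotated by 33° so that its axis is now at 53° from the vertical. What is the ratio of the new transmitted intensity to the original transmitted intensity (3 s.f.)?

I_new/I_old ≈ 1.42

Before rotation:
Unpolarized light through the first polarizer → I₁ = ½ I₀, now polarized at 20°.
I₂ = I₁ cos²(53° − 20°) = 0.5 I₀ · cos²(33°) = 0.3517 I₀.
After rotation:
Unpolarized light through the first polarizer → I₁ = ½ I₀, now polarized at 53°.
I₂ = I₁ cos²(53° − 53°) = 0.5 I₀ · cos²(0°) = 0.5 I₀.
Ratio = 0.5 / 0.3517 = 1.422.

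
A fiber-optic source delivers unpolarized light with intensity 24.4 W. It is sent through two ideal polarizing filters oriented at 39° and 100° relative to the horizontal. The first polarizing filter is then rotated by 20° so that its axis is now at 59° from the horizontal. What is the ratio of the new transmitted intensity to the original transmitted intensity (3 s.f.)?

Before rotation:
Unpolarized light through the first polarizer → I₁ = ½ I₀, now polarized at 39°.
I₂ = I₁ cos²(100° − 39°) = 0.5 I₀ · cos²(61°) = 0.1175 I₀.
After rotation:
Unpolarized light through the first polarizer → I₁ = ½ I₀, now polarized at 59°.
I₂ = I₁ cos²(100° − 59°) = 0.5 I₀ · cos²(41°) = 0.2848 I₀.
Ratio = 0.2848 / 0.1175 = 2.423.

I_new/I_old ≈ 2.42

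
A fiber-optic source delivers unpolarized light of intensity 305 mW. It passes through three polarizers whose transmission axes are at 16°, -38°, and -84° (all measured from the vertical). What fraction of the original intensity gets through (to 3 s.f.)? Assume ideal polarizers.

I/I₀ ≈ 0.0834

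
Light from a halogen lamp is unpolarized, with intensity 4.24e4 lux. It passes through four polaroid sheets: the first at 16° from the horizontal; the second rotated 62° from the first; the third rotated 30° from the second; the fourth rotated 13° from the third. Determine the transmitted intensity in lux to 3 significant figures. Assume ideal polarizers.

I ≈ 3330 lux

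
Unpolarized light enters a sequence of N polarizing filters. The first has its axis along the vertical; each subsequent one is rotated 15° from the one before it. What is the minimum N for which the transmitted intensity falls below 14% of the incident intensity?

N = 20

First polarizer halves the unpolarized light: factor 1/2.
Each further stage multiplies by cos²(15°) = 0.933.
After N polarizers: T = 0.5·0.933^(N−1). Require T < 0.14 ⇒ N−1 > ln(0.14/0.5)/ln(0.933) = 18.36, so N−1 ≥ 19 and N = 20.
Check: N=20 gives T = 0.1339 < 0.14; N=19 gives T = 0.1435.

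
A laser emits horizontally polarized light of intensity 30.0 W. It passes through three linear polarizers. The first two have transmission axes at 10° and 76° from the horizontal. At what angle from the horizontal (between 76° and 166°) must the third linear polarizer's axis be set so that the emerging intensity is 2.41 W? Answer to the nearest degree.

I₁ = I₀ cos²(10° − 0°) = I₀ cos²(10°) = 0.9698 I₀.
I₂ = I₁ cos²(76° − 10°) = 0.9698 I₀ · cos²(66°) = 0.1604 I₀.
Target fraction: 2.41 / 30.0 W = 0.08033 of I₀.
Need I₃/I₀ = 0.08033, so cos²(θ − 76°) = 0.08033 / 0.1604 = 0.5007.
θ − 76° = arccos(√0.5007) = 45.0°, giving θ ≈ 76 + 45.0 = 121.0°.

θ ≈ 121°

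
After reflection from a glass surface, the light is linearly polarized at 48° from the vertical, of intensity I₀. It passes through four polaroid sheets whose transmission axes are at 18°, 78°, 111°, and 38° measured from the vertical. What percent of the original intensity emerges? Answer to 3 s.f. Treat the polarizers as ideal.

I₁ = I₀ cos²(18° − 48°) = I₀ cos²(30°) = 0.75 I₀.
I₂ = I₁ cos²(78° − 18°) = 0.75 I₀ · cos²(60°) = 0.1875 I₀.
I₃ = I₂ cos²(111° − 78°) = 0.1875 I₀ · cos²(33°) = 0.1319 I₀.
I₄ = I₃ cos²(38° − 111°) = 0.1319 I₀ · cos²(73°) = 0.01127 I₀.
That is 1.127% of the incident intensity.

≈ 1.13%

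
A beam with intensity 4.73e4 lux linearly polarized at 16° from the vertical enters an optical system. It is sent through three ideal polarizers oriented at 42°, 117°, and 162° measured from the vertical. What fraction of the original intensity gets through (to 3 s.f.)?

I/I₀ ≈ 0.0271

I₁ = 4.73e4 lux · cos²(26°) = 3.821e+04 lux.
I₂ = I₁ · cos²(75°) = 3.821e+04 · 0.06699 = 2560 lux.
I₃ = I₂ · cos²(45°) = 2560 · 0.5 = 1280 lux.
Transmitted fraction = 0.02706.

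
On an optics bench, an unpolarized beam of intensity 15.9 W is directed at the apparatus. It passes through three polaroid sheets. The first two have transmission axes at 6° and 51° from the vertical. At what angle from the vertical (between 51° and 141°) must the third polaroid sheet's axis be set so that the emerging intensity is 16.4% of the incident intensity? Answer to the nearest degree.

Unpolarized light through the first polarizer → I₁ = ½ I₀, now polarized at 6°.
I₂ = I₁ cos²(51° − 6°) = 0.5 I₀ · cos²(45°) = 0.25 I₀.
Need I₃/I₀ = 0.164, so cos²(θ − 51°) = 0.164 / 0.25 = 0.656.
θ − 51° = arccos(√0.656) = 35.9°, giving θ ≈ 51 + 35.9 = 86.9°.

θ ≈ 87°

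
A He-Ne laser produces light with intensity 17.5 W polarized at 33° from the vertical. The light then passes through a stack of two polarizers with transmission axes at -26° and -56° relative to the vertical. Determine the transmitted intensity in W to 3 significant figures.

I ≈ 3.48 W

By Malus's law, I₁ = 17.5 W · cos²(59°) = 4.642 W.
I₂ = I₁ · cos²(30°) = 4.642 · 0.75 = 3.482 W.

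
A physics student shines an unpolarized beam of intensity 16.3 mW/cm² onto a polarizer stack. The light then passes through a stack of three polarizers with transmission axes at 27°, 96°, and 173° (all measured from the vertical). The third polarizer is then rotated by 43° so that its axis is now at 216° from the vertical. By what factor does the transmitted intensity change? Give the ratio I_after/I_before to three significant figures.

I_new/I_old ≈ 4.94

Before rotation:
Unpolarized light through the first polarizer → I₁ = ½ I₀, now polarized at 27°.
I₂ = I₁ cos²(96° − 27°) = 0.5 I₀ · cos²(69°) = 0.06421 I₀.
I₃ = I₂ cos²(173° − 96°) = 0.06421 I₀ · cos²(77°) = 0.003249 I₀.
After rotation:
Unpolarized light through the first polarizer → I₁ = ½ I₀, now polarized at 27°.
I₂ = I₁ cos²(96° − 27°) = 0.5 I₀ · cos²(69°) = 0.06421 I₀.
Angle between axes 2 and 3: 60°. I₃ = 0.06421 I₀ · cos²(60°) = 0.01605 I₀.
Ratio = 0.01605 / 0.003249 = 4.94.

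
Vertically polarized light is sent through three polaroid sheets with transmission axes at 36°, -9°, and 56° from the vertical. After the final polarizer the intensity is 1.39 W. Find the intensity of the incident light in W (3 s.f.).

By Malus's law, I₁ = I₀ cos²(36° − 0°) = I₀ cos²(36°) = 0.6545 I₀.
I₂ = I₁ cos²(-9° − 36°) = 0.6545 I₀ · cos²(45°) = 0.3273 I₀.
I₃ = I₂ cos²(56° + 9°) = 0.3273 I₀ · cos²(65°) = 0.05845 I₀.
So 1.39 W = 0.05845 I₀, giving I₀ = 1.39/0.05845 = 23.78 W.

I₀ ≈ 23.8 W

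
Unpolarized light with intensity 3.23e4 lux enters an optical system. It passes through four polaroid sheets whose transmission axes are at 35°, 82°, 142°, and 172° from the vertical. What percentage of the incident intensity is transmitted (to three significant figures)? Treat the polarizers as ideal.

≈ 4.36%

Unpolarized light through the first polarizer → I₁ = 3.23e4 lux/2 = 1.615e+04 lux, polarized at 35°.
I₂ = I₁ · cos²(47°) = 1.615e+04 · 0.4651 = 7512 lux.
I₃ = I₂ · cos²(60°) = 7512 · 0.25 = 1878 lux.
I₄ = I₃ · cos²(30°) = 1878 · 0.75 = 1408 lux.
That is 4.361% of the incident intensity.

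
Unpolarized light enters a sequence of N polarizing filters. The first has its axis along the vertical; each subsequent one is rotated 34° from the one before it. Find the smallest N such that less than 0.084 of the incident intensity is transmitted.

N = 6

First polarizer halves the unpolarized light: factor 1/2.
Each further stage multiplies by cos²(34°) = 0.6873.
After N polarizers: T = 0.5·0.6873^(N−1). Require T < 0.084 ⇒ N−1 > ln(0.084/0.5)/ln(0.6873) = 4.76, so N−1 ≥ 5 and N = 6.
Check: N=6 gives T = 0.07669 < 0.084; N=5 gives T = 0.1116.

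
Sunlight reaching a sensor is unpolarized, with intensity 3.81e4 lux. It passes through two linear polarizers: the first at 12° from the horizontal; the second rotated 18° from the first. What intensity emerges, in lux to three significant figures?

I ≈ 1.72e4 lux

Unpolarized light through the first polarizer → I₁ = 3.81e4 lux/2 = 1.905e+04 lux, polarized at 12°.
I₂ = I₁ · cos²(18°) = 1.905e+04 · 0.9045 = 1.723e+04 lux.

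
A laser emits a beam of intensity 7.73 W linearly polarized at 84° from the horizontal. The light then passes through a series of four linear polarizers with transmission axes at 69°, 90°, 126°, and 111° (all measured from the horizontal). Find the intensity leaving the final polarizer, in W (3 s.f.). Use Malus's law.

By Malus's law, I₁ = 7.73 W · cos²(15°) = 7.212 W.
I₂ = I₁ · cos²(21°) = 7.212 · 0.8716 = 6.286 W.
I₃ = I₂ · cos²(36°) = 6.286 · 0.6545 = 4.114 W.
I₄ = I₃ · cos²(15°) = 4.114 · 0.933 = 3.839 W.

I ≈ 3.84 W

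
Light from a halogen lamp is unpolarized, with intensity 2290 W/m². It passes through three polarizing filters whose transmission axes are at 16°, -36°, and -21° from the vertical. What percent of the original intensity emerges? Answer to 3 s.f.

Unpolarized light through the first polarizer → I₁ = 2290 W/m²/2 = 1145 W/m², polarized at 16°.
I₂ = I₁ · cos²(52°) = 1145 · 0.379 = 434 W/m².
I₃ = I₂ · cos²(15°) = 434 · 0.933 = 404.9 W/m².
That is 17.68% of the incident intensity.

≈ 17.7%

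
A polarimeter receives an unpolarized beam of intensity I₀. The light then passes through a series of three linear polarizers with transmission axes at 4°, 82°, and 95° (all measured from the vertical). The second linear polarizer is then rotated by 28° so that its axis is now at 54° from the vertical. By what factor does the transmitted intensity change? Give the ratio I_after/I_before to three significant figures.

I_new/I_old ≈ 5.73

Before rotation:
Unpolarized light through the first polarizer → I₁ = ½ I₀, now polarized at 4°.
I₂ = I₁ cos²(82° − 4°) = 0.5 I₀ · cos²(78°) = 0.02161 I₀.
I₃ = I₂ cos²(95° − 82°) = 0.02161 I₀ · cos²(13°) = 0.02052 I₀.
After rotation:
Unpolarized light through the first polarizer → I₁ = ½ I₀, now polarized at 4°.
I₂ = I₁ cos²(54° − 4°) = 0.5 I₀ · cos²(50°) = 0.2066 I₀.
I₃ = I₂ cos²(95° − 54°) = 0.2066 I₀ · cos²(41°) = 0.1177 I₀.
Ratio = 0.1177 / 0.02052 = 5.734.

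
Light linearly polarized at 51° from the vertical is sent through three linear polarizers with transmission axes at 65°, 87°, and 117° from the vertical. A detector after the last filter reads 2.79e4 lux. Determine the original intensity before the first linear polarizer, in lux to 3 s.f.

I₀ ≈ 4.60e4 lux

By Malus's law, I₁ = I₀ cos²(65° − 51°) = I₀ cos²(14°) = 0.9415 I₀.
I₂ = I₁ cos²(87° − 65°) = 0.9415 I₀ · cos²(22°) = 0.8094 I₀.
I₃ = I₂ cos²(117° − 87°) = 0.8094 I₀ · cos²(30°) = 0.607 I₀.
So 2.79e4 lux = 0.607 I₀, giving I₀ = 2.79e4/0.607 = 4.596e+04 lux.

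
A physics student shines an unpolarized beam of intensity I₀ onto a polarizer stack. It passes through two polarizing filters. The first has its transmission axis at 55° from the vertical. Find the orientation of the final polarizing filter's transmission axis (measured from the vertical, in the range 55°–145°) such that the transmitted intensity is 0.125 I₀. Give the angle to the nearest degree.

θ ≈ 115°

Unpolarized light through the first polarizer → I₁ = ½ I₀, now polarized at 55°.
Need I₂/I₀ = 0.125, so cos²(θ − 55°) = 0.125 / 0.5 = 0.25.
θ − 55° = arccos(√0.25) = 60.0°, giving θ ≈ 55 + 60.0 = 115.0°.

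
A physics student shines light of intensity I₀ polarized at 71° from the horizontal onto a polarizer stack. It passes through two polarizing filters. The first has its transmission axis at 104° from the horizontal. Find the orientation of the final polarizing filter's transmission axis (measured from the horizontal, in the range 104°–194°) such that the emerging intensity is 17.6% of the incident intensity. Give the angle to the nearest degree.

I₁ = I₀ cos²(104° − 71°) = I₀ cos²(33°) = 0.7034 I₀.
Need I₂/I₀ = 0.176, so cos²(θ − 104°) = 0.176 / 0.7034 = 0.2502.
θ − 104° = arccos(√0.2502) = 60.0°, giving θ ≈ 104 + 60.0 = 164.0°.

θ ≈ 164°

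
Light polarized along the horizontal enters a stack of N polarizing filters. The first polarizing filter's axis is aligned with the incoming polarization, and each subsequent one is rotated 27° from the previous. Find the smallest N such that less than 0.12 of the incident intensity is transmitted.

First polarizer is aligned with the polarization: full transmission.
Each further stage multiplies by cos²(27°) = 0.7939.
After N polarizers: T = 0.7939^(N−1). Require T < 0.12 ⇒ N−1 > ln(0.12)/ln(0.7939) = 9.19, so N−1 ≥ 10 and N = 11.
Check: N=11 gives T = 0.09945 < 0.12; N=10 gives T = 0.1253.

N = 11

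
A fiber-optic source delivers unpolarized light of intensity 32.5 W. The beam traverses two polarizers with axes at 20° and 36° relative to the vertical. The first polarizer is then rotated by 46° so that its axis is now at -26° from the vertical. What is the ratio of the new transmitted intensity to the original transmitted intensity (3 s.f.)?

I_new/I_old ≈ 0.239

Before rotation:
Unpolarized light through the first polarizer → I₁ = ½ I₀, now polarized at 20°.
I₂ = I₁ cos²(36° − 20°) = 0.5 I₀ · cos²(16°) = 0.462 I₀.
After rotation:
Unpolarized light through the first polarizer → I₁ = ½ I₀, now polarized at -26°.
I₂ = I₁ cos²(36° + 26°) = 0.5 I₀ · cos²(62°) = 0.1102 I₀.
Ratio = 0.1102 / 0.462 = 0.2385.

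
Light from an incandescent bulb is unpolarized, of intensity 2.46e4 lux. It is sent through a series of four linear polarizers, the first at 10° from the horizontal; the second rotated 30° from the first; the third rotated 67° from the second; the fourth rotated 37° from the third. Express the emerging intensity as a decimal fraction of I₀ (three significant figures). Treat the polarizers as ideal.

Unpolarized light through the first polarizer → I₁ = 2.46e4 lux/2 = 1.23e+04 lux, polarized at 10°.
I₂ = I₁ · cos²(30°) = 1.23e+04 · 0.75 = 9225 lux.
I₃ = I₂ · cos²(67°) = 9225 · 0.1527 = 1408 lux.
I₄ = I₃ · cos²(37°) = 1408 · 0.6378 = 898.3 lux.
Transmitted fraction = 0.03652.

I/I₀ ≈ 0.0365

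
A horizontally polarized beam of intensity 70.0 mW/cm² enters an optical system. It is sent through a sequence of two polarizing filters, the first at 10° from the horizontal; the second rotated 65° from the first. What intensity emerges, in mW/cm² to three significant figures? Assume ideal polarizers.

I ≈ 12.1 mW/cm²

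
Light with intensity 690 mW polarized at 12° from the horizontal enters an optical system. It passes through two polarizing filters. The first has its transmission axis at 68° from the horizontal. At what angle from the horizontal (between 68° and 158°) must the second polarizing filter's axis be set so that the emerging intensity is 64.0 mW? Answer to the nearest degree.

By Malus's law, I₁ = I₀ cos²(68° − 12°) = I₀ cos²(56°) = 0.3127 I₀.
Target fraction: 64.0 / 690 mW = 0.09275 of I₀.
Need I₂/I₀ = 0.09275, so cos²(θ − 68°) = 0.09275 / 0.3127 = 0.2966.
θ − 68° = arccos(√0.2966) = 57.0°, giving θ ≈ 68 + 57.0 = 125.0°.

θ ≈ 125°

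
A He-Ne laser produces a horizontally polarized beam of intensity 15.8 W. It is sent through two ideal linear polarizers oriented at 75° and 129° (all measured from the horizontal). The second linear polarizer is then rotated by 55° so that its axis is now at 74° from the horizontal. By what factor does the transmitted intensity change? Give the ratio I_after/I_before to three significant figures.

Before rotation:
I₁ = I₀ cos²(75° − 0°) = I₀ cos²(75°) = 0.06699 I₀.
I₂ = I₁ cos²(129° − 75°) = 0.06699 I₀ · cos²(54°) = 0.02314 I₀.
After rotation:
I₁ = I₀ cos²(75° − 0°) = I₀ cos²(75°) = 0.06699 I₀.
I₂ = I₁ cos²(74° − 75°) = 0.06699 I₀ · cos²(1°) = 0.06697 I₀.
Ratio = 0.06697 / 0.02314 = 2.894.

I_new/I_old ≈ 2.89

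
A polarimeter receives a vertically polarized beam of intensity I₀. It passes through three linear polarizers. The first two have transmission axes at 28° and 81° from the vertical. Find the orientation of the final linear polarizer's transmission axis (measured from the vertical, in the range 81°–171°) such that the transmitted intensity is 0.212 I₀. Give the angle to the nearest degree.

I₁ = I₀ cos²(28° − 0°) = I₀ cos²(28°) = 0.7796 I₀.
I₂ = I₁ cos²(81° − 28°) = 0.7796 I₀ · cos²(53°) = 0.2824 I₀.
Need I₃/I₀ = 0.212, so cos²(θ − 81°) = 0.212 / 0.2824 = 0.7508.
θ − 81° = arccos(√0.7508) = 29.9°, giving θ ≈ 81 + 29.9 = 110.9°.

θ ≈ 111°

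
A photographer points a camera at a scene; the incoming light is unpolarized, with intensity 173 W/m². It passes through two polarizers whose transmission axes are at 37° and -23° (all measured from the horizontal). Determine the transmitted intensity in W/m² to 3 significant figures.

I ≈ 21.6 W/m²

Unpolarized light through the first polarizer → I₁ = 173 W/m²/2 = 86.5 W/m², polarized at 37°.
I₂ = I₁ · cos²(60°) = 86.5 · 0.25 = 21.63 W/m².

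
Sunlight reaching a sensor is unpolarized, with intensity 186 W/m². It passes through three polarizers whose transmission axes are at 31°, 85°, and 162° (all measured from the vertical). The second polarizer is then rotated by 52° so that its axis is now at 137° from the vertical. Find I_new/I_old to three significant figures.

Before rotation:
Unpolarized light through the first polarizer → I₁ = ½ I₀, now polarized at 31°.
I₂ = I₁ cos²(85° − 31°) = 0.5 I₀ · cos²(54°) = 0.1727 I₀.
I₃ = I₂ cos²(162° − 85°) = 0.1727 I₀ · cos²(77°) = 0.008741 I₀.
After rotation:
Unpolarized light through the first polarizer → I₁ = ½ I₀, now polarized at 31°.
Angle between axes 1 and 2: 74°. I₂ = 0.5 I₀ · cos²(74°) = 0.03799 I₀.
I₃ = I₂ cos²(162° − 137°) = 0.03799 I₀ · cos²(25°) = 0.0312 I₀.
Ratio = 0.0312 / 0.008741 = 3.57.

I_new/I_old ≈ 3.57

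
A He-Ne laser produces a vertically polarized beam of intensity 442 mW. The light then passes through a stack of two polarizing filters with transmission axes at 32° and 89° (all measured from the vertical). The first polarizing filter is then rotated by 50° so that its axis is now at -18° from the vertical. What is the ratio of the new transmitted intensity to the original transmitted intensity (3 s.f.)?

Before rotation:
I₁ = I₀ cos²(32° − 0°) = I₀ cos²(32°) = 0.7192 I₀.
I₂ = I₁ cos²(89° − 32°) = 0.7192 I₀ · cos²(57°) = 0.2133 I₀.
After rotation:
I₁ = I₀ cos²(-18° − 0°) = I₀ cos²(18°) = 0.9045 I₀.
Angle between axes 1 and 2: 73°. I₂ = 0.9045 I₀ · cos²(73°) = 0.07732 I₀.
Ratio = 0.07732 / 0.2133 = 0.3624.

I_new/I_old ≈ 0.362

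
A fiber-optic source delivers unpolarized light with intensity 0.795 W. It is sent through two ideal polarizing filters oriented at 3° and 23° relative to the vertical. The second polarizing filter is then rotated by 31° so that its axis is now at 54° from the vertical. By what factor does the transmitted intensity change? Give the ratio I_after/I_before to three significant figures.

I_new/I_old ≈ 0.449

Before rotation:
Unpolarized light through the first polarizer → I₁ = ½ I₀, now polarized at 3°.
I₂ = I₁ cos²(23° − 3°) = 0.5 I₀ · cos²(20°) = 0.4415 I₀.
After rotation:
Unpolarized light through the first polarizer → I₁ = ½ I₀, now polarized at 3°.
I₂ = I₁ cos²(54° − 3°) = 0.5 I₀ · cos²(51°) = 0.198 I₀.
Ratio = 0.198 / 0.4415 = 0.4485.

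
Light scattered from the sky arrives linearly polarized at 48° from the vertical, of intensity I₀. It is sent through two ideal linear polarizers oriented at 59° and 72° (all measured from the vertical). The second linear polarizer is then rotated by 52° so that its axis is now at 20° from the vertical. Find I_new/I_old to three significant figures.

I_new/I_old ≈ 0.636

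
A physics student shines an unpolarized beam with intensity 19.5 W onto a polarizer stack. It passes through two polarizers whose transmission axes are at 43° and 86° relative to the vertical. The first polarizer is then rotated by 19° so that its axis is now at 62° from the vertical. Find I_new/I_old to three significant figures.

Before rotation:
Unpolarized light through the first polarizer → I₁ = ½ I₀, now polarized at 43°.
I₂ = I₁ cos²(86° − 43°) = 0.5 I₀ · cos²(43°) = 0.2674 I₀.
After rotation:
Unpolarized light through the first polarizer → I₁ = ½ I₀, now polarized at 62°.
I₂ = I₁ cos²(86° − 62°) = 0.5 I₀ · cos²(24°) = 0.4173 I₀.
Ratio = 0.4173 / 0.2674 = 1.56.

I_new/I_old ≈ 1.56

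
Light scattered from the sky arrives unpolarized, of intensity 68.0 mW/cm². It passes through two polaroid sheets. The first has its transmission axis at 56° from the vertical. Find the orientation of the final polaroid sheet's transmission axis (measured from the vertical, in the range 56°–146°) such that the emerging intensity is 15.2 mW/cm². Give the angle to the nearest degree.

Unpolarized light through the first polarizer → I₁ = ½ I₀, now polarized at 56°.
Target fraction: 15.2 / 68.0 mW/cm² = 0.2235 of I₀.
Need I₂/I₀ = 0.2235, so cos²(θ − 56°) = 0.2235 / 0.5 = 0.4471.
θ − 56° = arccos(√0.4471) = 48.0°, giving θ ≈ 56 + 48.0 = 104.0°.

θ ≈ 104°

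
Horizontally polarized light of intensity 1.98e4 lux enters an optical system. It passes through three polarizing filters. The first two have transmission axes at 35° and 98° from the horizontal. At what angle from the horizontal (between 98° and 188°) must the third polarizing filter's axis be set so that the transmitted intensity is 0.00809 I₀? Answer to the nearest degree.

θ ≈ 174°

By Malus's law, I₁ = I₀ cos²(35° − 0°) = I₀ cos²(35°) = 0.671 I₀.
I₂ = I₁ cos²(98° − 35°) = 0.671 I₀ · cos²(63°) = 0.1383 I₀.
Need I₃/I₀ = 0.00809, so cos²(θ − 98°) = 0.00809 / 0.1383 = 0.0585.
θ − 98° = arccos(√0.0585) = 76.0°, giving θ ≈ 98 + 76.0 = 174.0°.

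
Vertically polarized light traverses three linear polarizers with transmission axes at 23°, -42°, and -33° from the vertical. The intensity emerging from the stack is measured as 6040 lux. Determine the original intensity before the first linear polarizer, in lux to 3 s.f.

I₁ = I₀ cos²(23° − 0°) = I₀ cos²(23°) = 0.8473 I₀.
I₂ = I₁ cos²(-42° − 23°) = 0.8473 I₀ · cos²(65°) = 0.1513 I₀.
I₃ = I₂ cos²(-33° + 42°) = 0.1513 I₀ · cos²(9°) = 0.1476 I₀.
So 6040 lux = 0.1476 I₀, giving I₀ = 6040/0.1476 = 4.091e+04 lux.

I₀ ≈ 4.09e4 lux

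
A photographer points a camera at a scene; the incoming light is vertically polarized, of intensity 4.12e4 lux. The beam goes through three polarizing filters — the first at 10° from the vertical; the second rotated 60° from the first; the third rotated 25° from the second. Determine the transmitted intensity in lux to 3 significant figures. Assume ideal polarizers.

I ≈ 8210 lux

By Malus's law, I₁ = 4.12e4 lux · cos²(10°) = 3.996e+04 lux.
I₂ = I₁ · cos²(60°) = 3.996e+04 · 0.25 = 9989 lux.
I₃ = I₂ · cos²(25°) = 9989 · 0.8214 = 8205 lux.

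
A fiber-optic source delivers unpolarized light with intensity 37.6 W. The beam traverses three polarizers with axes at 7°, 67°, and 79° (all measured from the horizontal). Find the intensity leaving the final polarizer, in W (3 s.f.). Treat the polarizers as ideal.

Unpolarized light through the first polarizer → I₁ = 37.6 W/2 = 18.8 W, polarized at 7°.
I₂ = I₁ · cos²(60°) = 18.8 · 0.25 = 4.7 W.
I₃ = I₂ · cos²(12°) = 4.7 · 0.9568 = 4.497 W.

I ≈ 4.50 W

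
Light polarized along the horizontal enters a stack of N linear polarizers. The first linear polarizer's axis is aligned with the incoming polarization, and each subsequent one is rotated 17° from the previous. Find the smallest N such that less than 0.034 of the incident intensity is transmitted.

First polarizer is aligned with the polarization: full transmission.
Each further stage multiplies by cos²(17°) = 0.9145.
After N polarizers: T = 0.9145^(N−1). Require T < 0.034 ⇒ N−1 > ln(0.034)/ln(0.9145) = 37.84, so N−1 ≥ 38 and N = 39.
Check: N=39 gives T = 0.03352 < 0.034; N=38 gives T = 0.03665.

N = 39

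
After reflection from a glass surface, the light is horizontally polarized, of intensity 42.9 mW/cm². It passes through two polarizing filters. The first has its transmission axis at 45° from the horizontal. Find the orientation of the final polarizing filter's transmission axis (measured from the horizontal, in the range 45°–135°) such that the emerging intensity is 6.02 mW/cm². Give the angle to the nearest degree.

I₁ = I₀ cos²(45° − 0°) = I₀ cos²(45°) = 0.5 I₀.
Target fraction: 6.02 / 42.9 mW/cm² = 0.1403 of I₀.
Need I₂/I₀ = 0.1403, so cos²(θ − 45°) = 0.1403 / 0.5 = 0.2807.
θ − 45° = arccos(√0.2807) = 58.0°, giving θ ≈ 45 + 58.0 = 103.0°.

θ ≈ 103°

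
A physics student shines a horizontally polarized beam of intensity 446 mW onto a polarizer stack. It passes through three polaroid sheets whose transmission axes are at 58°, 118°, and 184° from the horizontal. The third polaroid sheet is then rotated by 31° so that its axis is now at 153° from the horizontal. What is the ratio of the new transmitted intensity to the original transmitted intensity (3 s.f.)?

I_new/I_old ≈ 4.06

Before rotation:
I₁ = I₀ cos²(58° − 0°) = I₀ cos²(58°) = 0.2808 I₀.
I₂ = I₁ cos²(118° − 58°) = 0.2808 I₀ · cos²(60°) = 0.0702 I₀.
I₃ = I₂ cos²(184° − 118°) = 0.0702 I₀ · cos²(66°) = 0.01161 I₀.
After rotation:
I₁ = I₀ cos²(58° − 0°) = I₀ cos²(58°) = 0.2808 I₀.
I₂ = I₁ cos²(118° − 58°) = 0.2808 I₀ · cos²(60°) = 0.0702 I₀.
I₃ = I₂ cos²(153° − 118°) = 0.0702 I₀ · cos²(35°) = 0.04711 I₀.
Ratio = 0.04711 / 0.01161 = 4.056.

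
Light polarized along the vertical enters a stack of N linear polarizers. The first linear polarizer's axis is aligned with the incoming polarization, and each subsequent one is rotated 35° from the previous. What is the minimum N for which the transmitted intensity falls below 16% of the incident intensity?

First polarizer is aligned with the polarization: full transmission.
Each further stage multiplies by cos²(35°) = 0.671.
After N polarizers: T = 0.671^(N−1). Require T < 0.16 ⇒ N−1 > ln(0.16)/ln(0.671) = 4.59, so N−1 ≥ 5 and N = 6.
Check: N=6 gives T = 0.136 < 0.16; N=5 gives T = 0.2027.

N = 6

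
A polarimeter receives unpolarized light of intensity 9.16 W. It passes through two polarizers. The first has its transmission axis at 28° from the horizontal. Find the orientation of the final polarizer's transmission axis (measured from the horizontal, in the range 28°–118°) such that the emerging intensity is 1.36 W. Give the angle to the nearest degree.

Unpolarized light through the first polarizer → I₁ = ½ I₀, now polarized at 28°.
Target fraction: 1.36 / 9.16 W = 0.1485 of I₀.
Need I₂/I₀ = 0.1485, so cos²(θ − 28°) = 0.1485 / 0.5 = 0.2969.
θ − 28° = arccos(√0.2969) = 57.0°, giving θ ≈ 28 + 57.0 = 85.0°.

θ ≈ 85°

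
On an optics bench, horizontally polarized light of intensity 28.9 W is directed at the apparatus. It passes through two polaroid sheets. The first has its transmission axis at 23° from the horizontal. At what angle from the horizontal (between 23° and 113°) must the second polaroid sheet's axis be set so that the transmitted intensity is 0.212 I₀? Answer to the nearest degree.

θ ≈ 83°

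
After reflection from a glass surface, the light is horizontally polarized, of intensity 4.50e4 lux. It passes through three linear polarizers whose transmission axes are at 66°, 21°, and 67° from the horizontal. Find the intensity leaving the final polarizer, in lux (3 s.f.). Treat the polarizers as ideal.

I ≈ 1800 lux

By Malus's law, I₁ = 4.50e4 lux · cos²(66°) = 7445 lux.
I₂ = I₁ · cos²(45°) = 7445 · 0.5 = 3722 lux.
I₃ = I₂ · cos²(46°) = 3722 · 0.4826 = 1796 lux.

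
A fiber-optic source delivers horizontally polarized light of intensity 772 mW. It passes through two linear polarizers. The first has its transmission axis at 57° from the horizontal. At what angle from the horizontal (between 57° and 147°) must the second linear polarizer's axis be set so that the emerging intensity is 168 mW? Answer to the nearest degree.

By Malus's law, I₁ = I₀ cos²(57° − 0°) = I₀ cos²(57°) = 0.2966 I₀.
Target fraction: 168 / 772 mW = 0.2176 of I₀.
Need I₂/I₀ = 0.2176, so cos²(θ − 57°) = 0.2176 / 0.2966 = 0.7336.
θ − 57° = arccos(√0.7336) = 31.1°, giving θ ≈ 57 + 31.1 = 88.1°.

θ ≈ 88°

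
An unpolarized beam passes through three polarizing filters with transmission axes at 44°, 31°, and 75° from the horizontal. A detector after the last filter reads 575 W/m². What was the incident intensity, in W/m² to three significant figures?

Unpolarized light through the first polarizer → I₁ = ½ I₀, now polarized at 44°.
I₂ = I₁ cos²(31° − 44°) = 0.5 I₀ · cos²(13°) = 0.4747 I₀.
I₃ = I₂ cos²(75° − 31°) = 0.4747 I₀ · cos²(44°) = 0.2456 I₀.
So 575 W/m² = 0.2456 I₀, giving I₀ = 575/0.2456 = 2341 W/m².

I₀ ≈ 2340 W/m²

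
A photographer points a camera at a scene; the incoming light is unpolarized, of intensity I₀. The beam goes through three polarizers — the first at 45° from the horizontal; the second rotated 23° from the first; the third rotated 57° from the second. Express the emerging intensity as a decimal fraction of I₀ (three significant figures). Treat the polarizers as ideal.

≈ 0.126 I₀

Unpolarized light through the first polarizer → I₁ = ½ I₀, now polarized at 45°.
I₂ = I₁ cos²(23°) = 0.5 · 0.8473 I₀ = 0.4237 I₀.
I₃ = I₂ cos²(57°) = 0.4237 · 0.2966 I₀ = 0.1257 I₀.
Transmitted fraction = 0.1257.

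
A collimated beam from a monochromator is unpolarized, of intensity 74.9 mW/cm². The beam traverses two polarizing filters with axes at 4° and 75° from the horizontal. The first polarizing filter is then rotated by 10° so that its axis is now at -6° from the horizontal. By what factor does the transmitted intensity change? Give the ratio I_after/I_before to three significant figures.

Before rotation:
Unpolarized light through the first polarizer → I₁ = ½ I₀, now polarized at 4°.
I₂ = I₁ cos²(75° − 4°) = 0.5 I₀ · cos²(71°) = 0.053 I₀.
After rotation:
Unpolarized light through the first polarizer → I₁ = ½ I₀, now polarized at -6°.
I₂ = I₁ cos²(75° + 6°) = 0.5 I₀ · cos²(81°) = 0.01224 I₀.
Ratio = 0.01224 / 0.053 = 0.2309.

I_new/I_old ≈ 0.231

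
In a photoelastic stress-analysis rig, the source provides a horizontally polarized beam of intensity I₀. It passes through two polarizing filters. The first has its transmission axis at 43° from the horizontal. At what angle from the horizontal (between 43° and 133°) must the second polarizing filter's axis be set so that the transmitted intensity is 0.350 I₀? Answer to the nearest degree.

θ ≈ 79°

By Malus's law, I₁ = I₀ cos²(43° − 0°) = I₀ cos²(43°) = 0.5349 I₀.
Need I₂/I₀ = 0.35, so cos²(θ − 43°) = 0.35 / 0.5349 = 0.6544.
θ − 43° = arccos(√0.6544) = 36.0°, giving θ ≈ 43 + 36.0 = 79.0°.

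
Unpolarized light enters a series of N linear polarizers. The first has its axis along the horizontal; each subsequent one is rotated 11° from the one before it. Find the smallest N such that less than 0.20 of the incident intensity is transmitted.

N = 26

First polarizer halves the unpolarized light: factor 1/2.
Each further stage multiplies by cos²(11°) = 0.9636.
After N polarizers: T = 0.5·0.9636^(N−1). Require T < 0.20 ⇒ N−1 > ln(0.20/0.5)/ln(0.9636) = 24.71, so N−1 ≥ 25 and N = 26.
Check: N=26 gives T = 0.1978 < 0.20; N=25 gives T = 0.2053.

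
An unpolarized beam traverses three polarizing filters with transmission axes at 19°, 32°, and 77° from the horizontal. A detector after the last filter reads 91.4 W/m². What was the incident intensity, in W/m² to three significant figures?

I₀ ≈ 385 W/m²

Unpolarized light through the first polarizer → I₁ = ½ I₀, now polarized at 19°.
I₂ = I₁ cos²(32° − 19°) = 0.5 I₀ · cos²(13°) = 0.4747 I₀.
I₃ = I₂ cos²(77° − 32°) = 0.4747 I₀ · cos²(45°) = 0.2373 I₀.
So 91.4 W/m² = 0.2373 I₀, giving I₀ = 91.4/0.2373 = 385.1 W/m².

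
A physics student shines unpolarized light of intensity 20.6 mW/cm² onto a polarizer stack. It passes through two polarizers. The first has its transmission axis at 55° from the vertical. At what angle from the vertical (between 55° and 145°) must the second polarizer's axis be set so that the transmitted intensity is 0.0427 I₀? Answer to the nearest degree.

Unpolarized light through the first polarizer → I₁ = ½ I₀, now polarized at 55°.
Need I₂/I₀ = 0.0427, so cos²(θ − 55°) = 0.0427 / 0.5 = 0.0854.
θ − 55° = arccos(√0.0854) = 73.0°, giving θ ≈ 55 + 73.0 = 128.0°.

θ ≈ 128°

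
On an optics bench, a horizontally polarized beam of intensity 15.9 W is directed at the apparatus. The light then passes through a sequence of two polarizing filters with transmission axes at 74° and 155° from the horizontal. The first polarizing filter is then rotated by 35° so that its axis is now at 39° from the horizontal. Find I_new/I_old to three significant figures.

I_new/I_old ≈ 62.4

Before rotation:
I₁ = I₀ cos²(74° − 0°) = I₀ cos²(74°) = 0.07598 I₀.
I₂ = I₁ cos²(155° − 74°) = 0.07598 I₀ · cos²(81°) = 0.001859 I₀.
After rotation:
I₁ = I₀ cos²(39° − 0°) = I₀ cos²(39°) = 0.604 I₀.
Angle between axes 1 and 2: 64°. I₂ = 0.604 I₀ · cos²(64°) = 0.1161 I₀.
Ratio = 0.1161 / 0.001859 = 62.42.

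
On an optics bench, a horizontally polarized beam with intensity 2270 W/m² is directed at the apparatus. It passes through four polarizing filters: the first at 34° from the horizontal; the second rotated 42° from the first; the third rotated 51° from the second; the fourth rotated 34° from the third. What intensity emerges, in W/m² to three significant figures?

I ≈ 235 W/m²

I₁ = 2270 W/m² · cos²(34°) = 1560 W/m².
I₂ = I₁ · cos²(42°) = 1560 · 0.5523 = 861.6 W/m².
I₃ = I₂ · cos²(51°) = 861.6 · 0.396 = 341.2 W/m².
I₄ = I₃ · cos²(34°) = 341.2 · 0.6873 = 234.5 W/m².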